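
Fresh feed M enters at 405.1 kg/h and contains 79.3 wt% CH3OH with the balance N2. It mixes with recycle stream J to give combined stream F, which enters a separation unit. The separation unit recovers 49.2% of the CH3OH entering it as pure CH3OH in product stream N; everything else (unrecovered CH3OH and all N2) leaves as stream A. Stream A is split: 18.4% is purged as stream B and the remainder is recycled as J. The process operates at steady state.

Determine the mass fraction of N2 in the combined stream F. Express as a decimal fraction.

N2 enters only via M and leaves only via the purge: 405.1×0.207 = 0.184×(N2 in A), and the separation unit passes all N2, so N2 in F = N2 in A = 455.74 kg/h.
CH3OH in F: m_A = 405.1×0.793 + (1−0.184)·(1−0.492)·m_A, so m_A = 321.24/0.5855 = 548.69 kg/h.
F = 548.69 + 455.74 = 1004.4 kg/h.
N2 fraction in F = 455.74/1004.4 = 0.454.

0.454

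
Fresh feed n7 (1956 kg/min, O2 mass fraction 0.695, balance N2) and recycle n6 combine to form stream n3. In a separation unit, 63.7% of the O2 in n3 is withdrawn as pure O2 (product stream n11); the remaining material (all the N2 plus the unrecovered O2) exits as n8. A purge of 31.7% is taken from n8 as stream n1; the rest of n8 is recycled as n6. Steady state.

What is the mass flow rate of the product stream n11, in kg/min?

O2 in n3: m_A = 1956×0.695 + (1−0.317)·(1−0.637)·m_A, so m_A = 1359.4/0.7521 = 1807.6 kg/min.
Product n11 = 0.637×1807.6 = 1151.4 kg/min.

1151 kg/min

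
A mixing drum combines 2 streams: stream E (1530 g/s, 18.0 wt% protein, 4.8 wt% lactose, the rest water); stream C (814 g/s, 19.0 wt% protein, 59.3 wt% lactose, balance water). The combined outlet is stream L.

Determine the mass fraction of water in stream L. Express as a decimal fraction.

Total flow out = 1530 + 814 = 2344 g/s.
water in = 1530×0.772 + 814×0.217 = 1357.8 g/s.
water mass fraction in L = 1357.8/2344 = 0.579.

0.579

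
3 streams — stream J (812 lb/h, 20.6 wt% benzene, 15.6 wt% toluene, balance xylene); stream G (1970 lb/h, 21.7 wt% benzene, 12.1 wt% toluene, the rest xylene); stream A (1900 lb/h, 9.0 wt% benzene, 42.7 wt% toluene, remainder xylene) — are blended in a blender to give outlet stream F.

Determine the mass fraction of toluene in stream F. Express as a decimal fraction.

Total flow out = 812 + 1970 + 1900 = 4682 lb/h.
toluene in = 812×0.156 + 1970×0.121 + 1900×0.427 = 1176.3 lb/h.
toluene mass fraction in F = 1176.3/4682 = 0.251.

0.251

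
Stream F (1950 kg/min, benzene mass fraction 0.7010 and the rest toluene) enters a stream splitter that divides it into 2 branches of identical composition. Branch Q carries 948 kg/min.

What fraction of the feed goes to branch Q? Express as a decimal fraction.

0.486

Fraction to Q = 948/1950 = 0.4862.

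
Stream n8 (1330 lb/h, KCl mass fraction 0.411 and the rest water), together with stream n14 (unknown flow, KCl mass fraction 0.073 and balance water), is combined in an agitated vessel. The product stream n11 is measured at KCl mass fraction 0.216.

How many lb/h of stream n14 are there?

1814 lb/h

Let n14 be the unknown flow. Total out = 1330 + n14.
KCl balance: 546.63 + 0.073·n14 = 0.216·(1330 + n14)
(0.073 − 0.216)·n14 = 0.216×1330 − 546.63 = -259.35
n14 = -259.35 / -0.143 = 1813.6 lb/h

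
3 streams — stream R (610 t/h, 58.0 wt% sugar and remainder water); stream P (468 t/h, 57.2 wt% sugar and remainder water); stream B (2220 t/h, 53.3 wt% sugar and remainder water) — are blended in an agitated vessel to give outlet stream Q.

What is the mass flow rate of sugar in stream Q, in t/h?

1805 t/h

sugar out = sugar in = 610×0.580 + 468×0.572 + 2220×0.533 = 1804.8 t/h.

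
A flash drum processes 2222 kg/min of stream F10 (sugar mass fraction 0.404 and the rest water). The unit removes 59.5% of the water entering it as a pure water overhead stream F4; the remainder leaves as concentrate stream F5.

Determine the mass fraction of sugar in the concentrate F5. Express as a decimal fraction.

sugar is not removed: 2222×0.404 = 897.69 kg/min of sugar enters F5.
water entering = 2222×0.596 = 1324.3 kg/min; overhead removed = 0.595×1324.3 = 787.97 kg/min.
Concentrate = 2222 − 787.97 = 1434 kg/min.
Mass fraction = 897.69/1434 = 0.626.

0.626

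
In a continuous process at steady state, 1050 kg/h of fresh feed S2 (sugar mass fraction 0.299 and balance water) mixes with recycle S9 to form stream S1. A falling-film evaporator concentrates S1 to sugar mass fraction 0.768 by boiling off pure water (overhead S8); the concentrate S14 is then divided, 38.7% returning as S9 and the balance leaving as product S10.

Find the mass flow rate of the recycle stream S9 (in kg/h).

258.1 kg/h

Overall sugar balance (none leaves overhead): sugar in fresh feed = sugar in product, i.e. 1050×0.299 = (1−0.387)·S14·0.768.
S14 = 313.95/(0.768×0.613) = 666.87 kg/h.
Recycle S9 = 0.387×666.87 = 258.08 kg/h.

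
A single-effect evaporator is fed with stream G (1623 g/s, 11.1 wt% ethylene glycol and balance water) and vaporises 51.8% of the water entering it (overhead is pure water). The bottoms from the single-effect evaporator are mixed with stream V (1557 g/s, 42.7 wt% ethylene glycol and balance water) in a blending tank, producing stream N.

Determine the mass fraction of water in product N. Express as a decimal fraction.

Vapour removed = 0.518×0.889×1623 = 747.39 g/s; concentrate = 875.61 g/s.
water reaching the mixer = 695.45 (from concentrate) + 1557×0.573 = 1587.6 g/s.
Product flow = 875.61 + 1557 = 2432.6 g/s; water fraction = 0.653.

0.653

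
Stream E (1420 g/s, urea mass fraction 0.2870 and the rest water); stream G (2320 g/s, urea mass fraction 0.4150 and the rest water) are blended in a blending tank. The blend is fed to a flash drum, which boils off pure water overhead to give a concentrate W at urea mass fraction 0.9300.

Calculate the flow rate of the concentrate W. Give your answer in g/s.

1473 g/s

urea entering = 1420×0.287 + 2320×0.415 = 1370.3 g/s.
All urea reports to W, so W = 1370.3/0.930 = 1473.5 g/s.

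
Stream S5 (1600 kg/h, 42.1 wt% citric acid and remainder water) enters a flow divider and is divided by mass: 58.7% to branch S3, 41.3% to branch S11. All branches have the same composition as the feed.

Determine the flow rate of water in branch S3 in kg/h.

543.8 kg/h

Branch S3 total = 0.587×1600 = 939.2 kg/h.
water in S3 = 0.579×939.2 = 543.8 kg/h.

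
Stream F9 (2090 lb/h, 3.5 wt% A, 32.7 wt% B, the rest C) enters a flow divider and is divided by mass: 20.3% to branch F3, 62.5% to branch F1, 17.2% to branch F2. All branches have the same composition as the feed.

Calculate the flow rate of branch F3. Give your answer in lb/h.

424.3 lb/h

Branch F3 flow = 0.203×2090 = 424.27 lb/h.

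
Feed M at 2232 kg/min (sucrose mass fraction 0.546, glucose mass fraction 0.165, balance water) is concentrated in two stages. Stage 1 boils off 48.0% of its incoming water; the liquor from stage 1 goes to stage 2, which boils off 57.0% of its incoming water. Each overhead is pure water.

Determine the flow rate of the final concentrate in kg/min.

water in feed = 2232×0.289 = 645.05 kg/min.
After stage 1: water left = (1−0.480)×645.05 = 335.42; stream total = 1922.4 kg/min.
After stage 2: water left = (1−0.570)×335.42 = 144.23; final concentrate = 1731.2 kg/min.

1731 kg/min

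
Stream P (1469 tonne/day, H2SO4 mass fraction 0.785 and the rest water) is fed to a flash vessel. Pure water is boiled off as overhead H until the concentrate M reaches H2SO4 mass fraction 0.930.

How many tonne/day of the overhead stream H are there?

229 tonne/day

H2SO4 is conserved: 1469×0.785 = 1153.2 tonne/day all reports to the concentrate.
Concentrate = 1153.2/(target fraction) = 1240 tonne/day.
Overhead = 1469 − 1240 = 229.04 tonne/day.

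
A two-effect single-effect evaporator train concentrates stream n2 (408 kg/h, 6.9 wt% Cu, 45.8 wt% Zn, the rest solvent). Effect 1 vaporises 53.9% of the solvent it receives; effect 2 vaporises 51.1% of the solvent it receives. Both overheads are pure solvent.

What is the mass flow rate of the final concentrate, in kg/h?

258.5 kg/h

solvent in feed = 408×0.473 = 192.98 kg/h.
After stage 1: solvent left = (1−0.539)×192.98 = 88.966; stream total = 303.98 kg/h.
After stage 2: solvent left = (1−0.511)×88.966 = 43.504; final concentrate = 258.52 kg/h.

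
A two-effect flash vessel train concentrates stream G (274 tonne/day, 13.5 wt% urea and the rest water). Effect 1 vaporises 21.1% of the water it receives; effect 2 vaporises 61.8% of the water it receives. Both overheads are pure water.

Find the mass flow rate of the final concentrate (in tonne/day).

water in feed = 274×0.865 = 237.01 tonne/day.
After stage 1: water left = (1−0.211)×237.01 = 187; stream total = 223.99 tonne/day.
After stage 2: water left = (1−0.618)×187 = 71.434; final concentrate = 108.42 tonne/day.

108.4 tonne/day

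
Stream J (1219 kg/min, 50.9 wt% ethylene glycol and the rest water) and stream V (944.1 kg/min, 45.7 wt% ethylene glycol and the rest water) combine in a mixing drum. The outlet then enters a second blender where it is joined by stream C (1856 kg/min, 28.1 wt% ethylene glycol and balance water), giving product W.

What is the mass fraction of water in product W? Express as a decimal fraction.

Overall, product flow = 4019.1 kg/min.
water in = 1219×0.491 + 944.1×0.543 + 1856×0.719 = 2445.6 kg/min.
water fraction in W = 0.609.

0.609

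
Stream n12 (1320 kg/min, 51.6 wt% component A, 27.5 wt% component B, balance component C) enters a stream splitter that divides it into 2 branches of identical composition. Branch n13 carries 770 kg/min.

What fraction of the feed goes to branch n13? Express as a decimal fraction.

Fraction to n13 = 770/1320 = 0.5833.

0.583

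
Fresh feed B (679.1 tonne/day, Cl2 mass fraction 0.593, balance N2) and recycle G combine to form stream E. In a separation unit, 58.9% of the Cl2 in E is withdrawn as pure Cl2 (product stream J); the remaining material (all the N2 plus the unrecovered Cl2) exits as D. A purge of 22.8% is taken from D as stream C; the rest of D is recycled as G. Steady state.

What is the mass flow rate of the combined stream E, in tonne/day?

1802 tonne/day

N2 enters only via B and leaves only via the purge: 679.1×0.407 = 0.228×(N2 in D), and the separation unit passes all N2, so N2 in E = N2 in D = 1212.3 tonne/day.
Cl2 in E: m_A = 679.1×0.593 + (1−0.228)·(1−0.589)·m_A, so m_A = 402.71/0.6827 = 589.87 tonne/day.
E = 589.87 + 1212.3 = 1802.1 tonne/day.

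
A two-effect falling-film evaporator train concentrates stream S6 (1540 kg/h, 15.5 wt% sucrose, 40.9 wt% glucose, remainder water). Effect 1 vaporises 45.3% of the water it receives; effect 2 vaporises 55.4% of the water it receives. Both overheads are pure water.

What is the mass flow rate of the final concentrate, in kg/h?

1032 kg/h

water in feed = 1540×0.436 = 671.44 kg/h.
After stage 1: water left = (1−0.453)×671.44 = 367.28; stream total = 1235.8 kg/h.
After stage 2: water left = (1−0.554)×367.28 = 163.81; final concentrate = 1032.4 kg/h.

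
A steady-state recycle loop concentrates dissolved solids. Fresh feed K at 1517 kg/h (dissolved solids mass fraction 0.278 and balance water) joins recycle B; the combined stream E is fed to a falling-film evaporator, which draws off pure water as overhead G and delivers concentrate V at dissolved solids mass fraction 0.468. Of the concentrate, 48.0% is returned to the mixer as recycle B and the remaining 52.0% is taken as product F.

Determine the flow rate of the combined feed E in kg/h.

2349 kg/h

Overall dissolved solids balance (none leaves overhead): dissolved solids in fresh feed = dissolved solids in product, i.e. 1517×0.278 = (1−0.480)·V·0.468.
V = 421.73/(0.468×0.520) = 1732.9 kg/h.
Recycle B = 0.480×1732.9 = 831.81 kg/h.
Combined feed E = 1517 + 831.81 = 2348.8 kg/h.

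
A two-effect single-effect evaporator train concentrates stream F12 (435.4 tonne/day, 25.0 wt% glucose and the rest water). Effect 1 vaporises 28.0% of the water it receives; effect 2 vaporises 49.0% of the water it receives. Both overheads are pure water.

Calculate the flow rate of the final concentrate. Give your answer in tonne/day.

water in feed = 435.4×0.750 = 326.55 tonne/day.
After stage 1: water left = (1−0.280)×326.55 = 235.12; stream total = 343.97 tonne/day.
After stage 2: water left = (1−0.490)×235.12 = 119.91; final concentrate = 228.76 tonne/day.

228.8 tonne/day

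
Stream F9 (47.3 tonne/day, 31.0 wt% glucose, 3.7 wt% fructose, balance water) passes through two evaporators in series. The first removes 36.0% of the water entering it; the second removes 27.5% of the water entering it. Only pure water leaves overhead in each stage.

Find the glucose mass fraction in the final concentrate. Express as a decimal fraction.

0.477

water in feed = 47.3×0.653 = 30.887 tonne/day.
After stage 1: water left = (1−0.360)×30.887 = 19.768; stream total = 36.181 tonne/day.
After stage 2: water left = (1−0.275)×19.768 = 14.332; final concentrate = 30.745 tonne/day.
glucose fraction = 14.663/30.745 = 0.477.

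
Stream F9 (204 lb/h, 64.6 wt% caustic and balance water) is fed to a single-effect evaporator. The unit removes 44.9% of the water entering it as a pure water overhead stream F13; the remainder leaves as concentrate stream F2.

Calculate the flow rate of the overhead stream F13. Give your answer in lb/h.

32.42 lb/h

water entering = 204×0.354 = 72.216 lb/h; overhead removed = 0.449×72.216 = 32.425 lb/h.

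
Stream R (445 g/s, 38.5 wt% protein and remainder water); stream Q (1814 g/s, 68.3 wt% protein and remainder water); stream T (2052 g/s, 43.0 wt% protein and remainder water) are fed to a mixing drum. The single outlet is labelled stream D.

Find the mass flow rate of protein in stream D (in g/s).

2293 g/s

protein out = protein in = 445×0.385 + 1814×0.683 + 2052×0.430 = 2292.6 g/s.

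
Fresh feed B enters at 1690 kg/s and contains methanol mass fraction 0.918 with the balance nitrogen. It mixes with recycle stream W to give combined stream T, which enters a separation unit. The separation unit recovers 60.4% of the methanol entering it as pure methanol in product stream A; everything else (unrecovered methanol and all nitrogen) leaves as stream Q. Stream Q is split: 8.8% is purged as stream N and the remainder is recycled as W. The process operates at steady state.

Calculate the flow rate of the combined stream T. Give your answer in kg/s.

4003 kg/s

nitrogen enters only via B and leaves only via the purge: 1690×0.082 = 0.088×(nitrogen in Q), and the separation unit passes all nitrogen, so nitrogen in T = nitrogen in Q = 1574.8 kg/s.
methanol in T: m_A = 1690×0.918 + (1−0.088)·(1−0.604)·m_A, so m_A = 1551.4/0.6388 = 2428.5 kg/s.
T = 2428.5 + 1574.8 = 4003.2 kg/s.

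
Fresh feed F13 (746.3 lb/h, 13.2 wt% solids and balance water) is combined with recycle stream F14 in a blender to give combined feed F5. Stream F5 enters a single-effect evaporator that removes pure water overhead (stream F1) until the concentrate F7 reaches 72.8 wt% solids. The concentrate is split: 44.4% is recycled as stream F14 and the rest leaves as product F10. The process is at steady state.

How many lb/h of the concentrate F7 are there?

Overall solids balance (none leaves overhead): solids in fresh feed = solids in product, i.e. 746.3×0.132 = (1−0.444)·F7·0.728.
F7 = 98.512/(0.728×0.556) = 243.38 lb/h.

243.4 lb/h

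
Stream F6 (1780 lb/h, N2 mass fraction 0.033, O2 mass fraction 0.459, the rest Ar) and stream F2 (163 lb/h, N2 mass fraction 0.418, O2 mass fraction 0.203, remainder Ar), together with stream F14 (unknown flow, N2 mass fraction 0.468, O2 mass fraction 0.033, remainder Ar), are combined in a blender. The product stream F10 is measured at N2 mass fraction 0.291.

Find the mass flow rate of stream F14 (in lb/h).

2478 lb/h

Let F14 be the unknown flow. Total out = 1943 + F14.
N2 balance: 126.87 + 0.468·F14 = 0.291·(1943 + F14)
(0.468 − 0.291)·F14 = 0.291×1943 − 126.87 = 438.54
F14 = 438.54 / 0.177 = 2477.6 lb/h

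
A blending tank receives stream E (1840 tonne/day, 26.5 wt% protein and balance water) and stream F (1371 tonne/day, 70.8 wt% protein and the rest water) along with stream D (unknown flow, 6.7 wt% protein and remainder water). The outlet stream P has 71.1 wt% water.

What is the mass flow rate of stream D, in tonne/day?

2389 tonne/day

Let D be the unknown flow. Total out = 3211 + D.
water balance: 1752.7 + 0.933·D = 0.711·(3211 + D)
(0.933 − 0.711)·D = 0.711×3211 − 1752.7 = 530.29
D = 530.29 / 0.222 = 2388.7 tonne/day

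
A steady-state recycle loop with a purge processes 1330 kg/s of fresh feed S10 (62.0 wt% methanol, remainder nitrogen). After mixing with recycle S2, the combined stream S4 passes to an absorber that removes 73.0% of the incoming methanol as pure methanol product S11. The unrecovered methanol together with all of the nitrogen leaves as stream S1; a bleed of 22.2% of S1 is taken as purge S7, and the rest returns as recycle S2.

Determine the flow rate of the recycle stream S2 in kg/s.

nitrogen enters only via S10 and leaves only via the purge: 1330×0.380 = 0.222×(nitrogen in S1), and the absorber passes all nitrogen, so nitrogen in S4 = nitrogen in S1 = 2276.6 kg/s.
methanol in S4: m_A = 1330×0.620 + (1−0.222)·(1−0.730)·m_A, so m_A = 824.6/0.7899 = 1043.9 kg/s.
S1 = (1−0.730)×1043.9 + 2276.6 = 2558.4 kg/s.
Recycle S2 = (1−0.222)×2558.4 = 1990.5 kg/s.

1990 kg/s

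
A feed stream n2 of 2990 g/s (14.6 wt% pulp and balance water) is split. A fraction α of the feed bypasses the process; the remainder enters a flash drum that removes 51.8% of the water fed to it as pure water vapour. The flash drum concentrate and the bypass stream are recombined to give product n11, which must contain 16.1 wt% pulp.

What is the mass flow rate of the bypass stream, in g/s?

2360 g/s

All 2990×0.146 = 436.54 g/s of pulp reaches n11, so n11 = 436.54/0.161 = 2711.4 g/s and vapour = 278.57 g/s.
The evaporator receives (1−α)·2990 of feed at 0.854 water and removes 0.518 of that water:
0.518×0.854×(1−α)×2990 = 278.57
(1−α) = 278.57/1322.7 = 0.2106;  α = 0.7894.
Bypass flow = 0.7894×2990 = 2360.3 g/s.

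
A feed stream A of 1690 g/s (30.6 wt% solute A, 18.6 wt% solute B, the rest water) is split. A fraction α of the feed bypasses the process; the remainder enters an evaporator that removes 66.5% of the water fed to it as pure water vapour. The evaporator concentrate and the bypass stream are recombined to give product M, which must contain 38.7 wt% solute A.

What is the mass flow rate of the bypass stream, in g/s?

642.9 g/s

All 1690×0.306 = 517.14 g/s of solute A reaches M, so M = 517.14/0.387 = 1336.3 g/s and vapour = 353.72 g/s.
The evaporator receives (1−α)·1690 of feed at 0.508 water and removes 0.665 of that water:
0.665×0.508×(1−α)×1690 = 353.72
(1−α) = 353.72/570.92 = 0.6196;  α = 0.3804.
Bypass flow = 0.3804×1690 = 642.93 g/s.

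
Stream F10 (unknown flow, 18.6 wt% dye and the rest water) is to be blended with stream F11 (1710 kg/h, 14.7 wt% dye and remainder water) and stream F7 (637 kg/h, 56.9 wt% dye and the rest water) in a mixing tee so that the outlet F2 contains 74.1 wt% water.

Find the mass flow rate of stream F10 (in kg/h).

Let F10 be the unknown flow. Total out = 2347 + F10.
water balance: 1733.2 + 0.814·F10 = 0.741·(2347 + F10)
(0.814 − 0.741)·F10 = 0.741×2347 − 1733.2 = 5.95
F10 = 5.95 / 0.073 = 81.507 kg/h

81.51 kg/h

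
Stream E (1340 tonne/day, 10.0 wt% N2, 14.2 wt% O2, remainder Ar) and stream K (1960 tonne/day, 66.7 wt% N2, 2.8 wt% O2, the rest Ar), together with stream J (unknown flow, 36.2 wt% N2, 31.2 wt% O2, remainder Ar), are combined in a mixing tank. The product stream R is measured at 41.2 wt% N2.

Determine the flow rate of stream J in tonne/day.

Let J be the unknown flow. Total out = 3300 + J.
N2 balance: 1441.3 + 0.362·J = 0.412·(3300 + J)
(0.362 − 0.412)·J = 0.412×3300 − 1441.3 = -81.72
J = -81.72 / -0.050 = 1634.4 tonne/day

1634 tonne/day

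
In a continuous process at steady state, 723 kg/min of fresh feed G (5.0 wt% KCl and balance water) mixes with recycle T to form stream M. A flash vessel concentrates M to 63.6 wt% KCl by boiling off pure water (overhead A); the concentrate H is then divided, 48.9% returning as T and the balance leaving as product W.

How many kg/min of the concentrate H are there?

111.2 kg/min

Overall KCl balance (none leaves overhead): KCl in fresh feed = KCl in product, i.e. 723×0.050 = (1−0.489)·H·0.636.
H = 36.15/(0.636×0.511) = 111.23 kg/min.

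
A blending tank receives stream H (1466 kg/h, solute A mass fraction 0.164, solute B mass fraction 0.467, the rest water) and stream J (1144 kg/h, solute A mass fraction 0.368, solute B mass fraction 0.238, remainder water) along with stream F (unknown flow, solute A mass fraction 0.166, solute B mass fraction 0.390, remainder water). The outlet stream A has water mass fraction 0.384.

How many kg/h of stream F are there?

175.8 kg/h

Let F be the unknown flow. Total out = 2610 + F.
water balance: 991.69 + 0.444·F = 0.384·(2610 + F)
(0.444 − 0.384)·F = 0.384×2610 − 991.69 = 10.55
F = 10.55 / 0.060 = 175.83 kg/h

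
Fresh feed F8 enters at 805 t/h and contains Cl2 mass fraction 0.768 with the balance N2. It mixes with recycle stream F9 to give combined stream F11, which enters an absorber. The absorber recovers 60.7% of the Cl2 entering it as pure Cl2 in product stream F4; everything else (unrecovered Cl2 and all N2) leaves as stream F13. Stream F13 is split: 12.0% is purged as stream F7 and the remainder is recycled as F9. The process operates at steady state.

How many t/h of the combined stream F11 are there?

2501 t/h

N2 enters only via F8 and leaves only via the purge: 805×0.232 = 0.120×(N2 in F13), and the absorber passes all N2, so N2 in F11 = N2 in F13 = 1556.3 t/h.
Cl2 in F11: m_A = 805×0.768 + (1−0.120)·(1−0.607)·m_A, so m_A = 618.24/0.6542 = 945.09 t/h.
F11 = 945.09 + 1556.3 = 2501.4 t/h.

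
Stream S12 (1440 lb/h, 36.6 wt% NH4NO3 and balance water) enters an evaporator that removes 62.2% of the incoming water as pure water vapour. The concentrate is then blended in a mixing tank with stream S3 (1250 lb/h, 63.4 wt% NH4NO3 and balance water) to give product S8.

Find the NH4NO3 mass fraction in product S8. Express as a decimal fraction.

0.622

Vapour removed = 0.622×0.634×1440 = 567.86 lb/h; concentrate = 872.14 lb/h.
NH4NO3 reaching the mixer = 527.04 (from concentrate) + 1250×0.634 = 1319.5 lb/h.
Product flow = 872.14 + 1250 = 2122.1 lb/h; NH4NO3 fraction = 0.622.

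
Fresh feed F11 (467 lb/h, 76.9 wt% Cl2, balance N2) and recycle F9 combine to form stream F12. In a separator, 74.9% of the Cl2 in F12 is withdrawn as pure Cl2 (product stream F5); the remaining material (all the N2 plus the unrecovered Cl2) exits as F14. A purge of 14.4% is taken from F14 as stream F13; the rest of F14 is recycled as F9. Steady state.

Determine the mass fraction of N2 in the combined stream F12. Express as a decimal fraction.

0.621

N2 enters only via F11 and leaves only via the purge: 467×0.231 = 0.144×(N2 in F14), and the separator passes all N2, so N2 in F12 = N2 in F14 = 749.15 lb/h.
Cl2 in F12: m_A = 467×0.769 + (1−0.144)·(1−0.749)·m_A, so m_A = 359.12/0.7851 = 457.4 lb/h.
F12 = 457.4 + 749.15 = 1206.5 lb/h.
N2 fraction in F12 = 749.15/1206.5 = 0.621.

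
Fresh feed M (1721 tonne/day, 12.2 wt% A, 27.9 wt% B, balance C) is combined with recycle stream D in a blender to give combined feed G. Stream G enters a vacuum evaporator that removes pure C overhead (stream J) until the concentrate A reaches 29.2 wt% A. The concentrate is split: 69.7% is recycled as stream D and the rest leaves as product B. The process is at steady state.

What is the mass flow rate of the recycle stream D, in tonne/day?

1654 tonne/day

Overall A balance (none leaves overhead): A in fresh feed = A in product, i.e. 1721×0.122 = (1−0.697)·A·0.292.
A = 209.96/(0.292×0.303) = 2373.1 tonne/day.
Recycle D = 0.697×2373.1 = 1654 tonne/day.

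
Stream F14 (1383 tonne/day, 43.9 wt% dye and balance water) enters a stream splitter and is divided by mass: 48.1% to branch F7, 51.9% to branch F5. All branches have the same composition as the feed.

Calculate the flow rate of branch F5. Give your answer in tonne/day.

717.8 tonne/day

Branch F5 flow = 0.519×1383 = 717.78 tonne/day.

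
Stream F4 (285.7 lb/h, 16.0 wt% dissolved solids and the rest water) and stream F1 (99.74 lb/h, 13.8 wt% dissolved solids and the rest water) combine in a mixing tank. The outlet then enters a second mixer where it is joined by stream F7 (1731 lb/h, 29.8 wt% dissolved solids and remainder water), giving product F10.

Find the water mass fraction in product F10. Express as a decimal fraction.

Overall, product flow = 2116.4 lb/h.
water in = 285.7×0.840 + 99.74×0.862 + 1731×0.702 = 1541.1 lb/h.
water fraction in F10 = 0.728.

0.728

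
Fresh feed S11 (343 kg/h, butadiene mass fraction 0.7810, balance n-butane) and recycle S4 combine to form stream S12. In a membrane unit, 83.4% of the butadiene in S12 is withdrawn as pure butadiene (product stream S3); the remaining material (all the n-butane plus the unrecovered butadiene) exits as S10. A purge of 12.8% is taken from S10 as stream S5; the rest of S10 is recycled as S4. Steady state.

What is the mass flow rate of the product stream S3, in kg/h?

butadiene in S12: m_A = 343×0.781 + (1−0.128)·(1−0.834)·m_A, so m_A = 267.88/0.8552 = 313.22 kg/h.
Product S3 = 0.834×313.22 = 261.23 kg/h.

261.2 kg/h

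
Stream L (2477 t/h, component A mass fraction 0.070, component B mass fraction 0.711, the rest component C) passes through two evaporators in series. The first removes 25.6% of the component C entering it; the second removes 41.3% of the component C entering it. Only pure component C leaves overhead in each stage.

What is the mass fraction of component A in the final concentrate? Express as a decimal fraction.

component C in feed = 2477×0.219 = 542.46 t/h.
After stage 1: component C left = (1−0.256)×542.46 = 403.59; stream total = 2338.1 t/h.
After stage 2: component C left = (1−0.413)×403.59 = 236.91; final concentrate = 2171.4 t/h.
component A fraction = 173.39/2171.4 = 0.080.

0.080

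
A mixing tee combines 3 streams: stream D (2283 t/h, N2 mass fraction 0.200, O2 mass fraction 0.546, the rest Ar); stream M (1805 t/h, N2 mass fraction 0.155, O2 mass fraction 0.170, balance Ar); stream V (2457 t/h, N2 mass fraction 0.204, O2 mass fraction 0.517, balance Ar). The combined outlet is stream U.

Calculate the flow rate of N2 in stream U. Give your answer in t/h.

N2 out = N2 in = 2283×0.200 + 1805×0.155 + 2457×0.204 = 1237.6 t/h.

1238 t/h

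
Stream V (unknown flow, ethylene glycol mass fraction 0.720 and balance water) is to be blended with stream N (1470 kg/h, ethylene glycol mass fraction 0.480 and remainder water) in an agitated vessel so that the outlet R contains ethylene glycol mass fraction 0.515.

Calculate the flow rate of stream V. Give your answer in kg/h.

251 kg/h

Let V be the unknown flow. Total out = 1470 + V.
ethylene glycol balance: 705.6 + 0.720·V = 0.515·(1470 + V)
(0.720 − 0.515)·V = 0.515×1470 − 705.6 = 51.45
V = 51.45 / 0.205 = 250.98 kg/h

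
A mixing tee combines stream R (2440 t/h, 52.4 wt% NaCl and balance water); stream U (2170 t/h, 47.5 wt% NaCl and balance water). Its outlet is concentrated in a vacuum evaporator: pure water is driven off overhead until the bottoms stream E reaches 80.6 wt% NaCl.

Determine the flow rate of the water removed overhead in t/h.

NaCl entering = 2440×0.524 + 2170×0.475 = 2309.3 t/h.
All NaCl reports to E, so E = 2309.3/0.806 = 2865.1 t/h.
Total feed = 4610 t/h; overhead = 4610 − 2865.1 = 1744.9 t/h.

1745 t/h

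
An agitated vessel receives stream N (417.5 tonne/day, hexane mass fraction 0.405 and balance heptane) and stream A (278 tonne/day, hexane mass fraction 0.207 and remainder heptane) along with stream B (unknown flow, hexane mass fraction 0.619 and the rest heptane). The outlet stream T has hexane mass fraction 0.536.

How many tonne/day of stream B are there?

1761 tonne/day

Let B be the unknown flow. Total out = 695.5 + B.
hexane balance: 226.63 + 0.619·B = 0.536·(695.5 + B)
(0.619 − 0.536)·B = 0.536×695.5 − 226.63 = 146.15
B = 146.15 / 0.083 = 1760.9 tonne/day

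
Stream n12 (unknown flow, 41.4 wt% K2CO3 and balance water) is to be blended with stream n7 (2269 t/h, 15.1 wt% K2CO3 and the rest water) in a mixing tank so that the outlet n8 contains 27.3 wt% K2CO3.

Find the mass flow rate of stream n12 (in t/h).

Let n12 be the unknown flow. Total out = 2269 + n12.
K2CO3 balance: 342.62 + 0.414·n12 = 0.273·(2269 + n12)
(0.414 − 0.273)·n12 = 0.273×2269 − 342.62 = 276.82
n12 = 276.82 / 0.141 = 1963.2 t/h

1963 t/h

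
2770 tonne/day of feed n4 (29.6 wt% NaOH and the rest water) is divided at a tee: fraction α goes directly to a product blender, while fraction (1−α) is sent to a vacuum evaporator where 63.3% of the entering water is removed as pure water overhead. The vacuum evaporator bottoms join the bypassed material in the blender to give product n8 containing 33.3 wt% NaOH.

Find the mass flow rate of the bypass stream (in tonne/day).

2079 tonne/day

All 2770×0.296 = 819.92 tonne/day of NaOH reaches n8, so n8 = 819.92/0.333 = 2462.2 tonne/day and vapour = 307.78 tonne/day.
The evaporator receives (1−α)·2770 of feed at 0.704 water and removes 0.633 of that water:
0.633×0.704×(1−α)×2770 = 307.78
(1−α) = 307.78/1234.4 = 0.2493;  α = 0.7507.
Bypass flow = 0.7507×2770 = 2079.3 tonne/day.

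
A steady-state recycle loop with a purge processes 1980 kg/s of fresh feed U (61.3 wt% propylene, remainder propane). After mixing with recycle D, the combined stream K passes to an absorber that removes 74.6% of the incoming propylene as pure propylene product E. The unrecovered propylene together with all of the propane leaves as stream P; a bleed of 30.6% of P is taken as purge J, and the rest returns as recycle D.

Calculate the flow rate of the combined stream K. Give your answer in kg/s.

propane enters only via U and leaves only via the purge: 1980×0.387 = 0.306×(propane in P), and the absorber passes all propane, so propane in K = propane in P = 2504.1 kg/s.
propylene in K: m_A = 1980×0.613 + (1−0.306)·(1−0.746)·m_A, so m_A = 1213.7/0.8237 = 1473.5 kg/s.
K = 1473.5 + 2504.1 = 3977.6 kg/s.

3978 kg/s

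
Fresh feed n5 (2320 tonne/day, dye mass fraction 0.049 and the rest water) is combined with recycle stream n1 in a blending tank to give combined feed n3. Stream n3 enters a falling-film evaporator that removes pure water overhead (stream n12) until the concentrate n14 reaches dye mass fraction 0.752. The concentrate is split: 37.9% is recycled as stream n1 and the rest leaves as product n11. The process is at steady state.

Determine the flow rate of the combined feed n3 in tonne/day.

2412 tonne/day

Overall dye balance (none leaves overhead): dye in fresh feed = dye in product, i.e. 2320×0.049 = (1−0.379)·n14·0.752.
n14 = 113.68/(0.752×0.621) = 243.43 tonne/day.
Recycle n1 = 0.379×243.43 = 92.26 tonne/day.
Combined feed n3 = 2320 + 92.26 = 2412.3 tonne/day.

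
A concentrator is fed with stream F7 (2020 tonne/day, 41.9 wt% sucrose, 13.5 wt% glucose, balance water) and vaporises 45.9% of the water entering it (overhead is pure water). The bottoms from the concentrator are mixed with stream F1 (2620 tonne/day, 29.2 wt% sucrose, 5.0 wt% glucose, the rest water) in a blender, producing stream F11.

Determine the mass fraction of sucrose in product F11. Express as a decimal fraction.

Vapour removed = 0.459×0.446×2020 = 413.52 tonne/day; concentrate = 1606.5 tonne/day.
sucrose reaching the mixer = 846.38 (from concentrate) + 2620×0.292 = 1611.4 tonne/day.
Product flow = 1606.5 + 2620 = 4226.5 tonne/day; sucrose fraction = 0.3813.

0.3813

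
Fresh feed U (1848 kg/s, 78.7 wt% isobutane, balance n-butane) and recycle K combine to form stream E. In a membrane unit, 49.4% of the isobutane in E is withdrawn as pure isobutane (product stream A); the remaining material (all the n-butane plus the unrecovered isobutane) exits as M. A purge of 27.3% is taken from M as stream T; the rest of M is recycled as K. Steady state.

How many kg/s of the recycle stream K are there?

n-butane enters only via U and leaves only via the purge: 1848×0.213 = 0.273×(n-butane in M), and the membrane unit passes all n-butane, so n-butane in E = n-butane in M = 1441.8 kg/s.
isobutane in E: m_A = 1848×0.787 + (1−0.273)·(1−0.494)·m_A, so m_A = 1454.4/0.6321 = 2300.7 kg/s.
M = (1−0.494)×2300.7 + 1441.8 = 2606 kg/s.
Recycle K = (1−0.273)×2606 = 1894.6 kg/s.

1895 kg/s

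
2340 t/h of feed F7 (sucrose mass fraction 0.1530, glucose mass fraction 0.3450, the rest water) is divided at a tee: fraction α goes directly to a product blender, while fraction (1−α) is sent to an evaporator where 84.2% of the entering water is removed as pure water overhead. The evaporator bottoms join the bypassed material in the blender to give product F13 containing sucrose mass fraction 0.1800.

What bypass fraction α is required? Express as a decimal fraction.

All 2340×0.153 = 358.02 t/h of sucrose reaches F13, so F13 = 358.02/0.180 = 1989 t/h and vapour = 351 t/h.
The evaporator receives (1−α)·2340 of feed at 0.502 water and removes 0.842 of that water:
0.842×0.502×(1−α)×2340 = 351
(1−α) = 351/989.08 = 0.3549;  α = 0.6451.

0.645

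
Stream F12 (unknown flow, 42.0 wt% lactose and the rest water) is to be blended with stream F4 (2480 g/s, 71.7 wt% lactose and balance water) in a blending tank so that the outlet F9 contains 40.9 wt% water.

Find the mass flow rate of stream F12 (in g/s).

1827 g/s

Let F12 be the unknown flow. Total out = 2480 + F12.
water balance: 701.84 + 0.580·F12 = 0.409·(2480 + F12)
(0.580 − 0.409)·F12 = 0.409×2480 − 701.84 = 312.48
F12 = 312.48 / 0.171 = 1827.4 g/s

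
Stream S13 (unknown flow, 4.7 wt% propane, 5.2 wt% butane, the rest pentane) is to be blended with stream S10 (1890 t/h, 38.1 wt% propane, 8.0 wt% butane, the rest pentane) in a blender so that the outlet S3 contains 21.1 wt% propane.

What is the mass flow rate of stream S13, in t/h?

1959 t/h

Let S13 be the unknown flow. Total out = 1890 + S13.
propane balance: 720.09 + 0.047·S13 = 0.211·(1890 + S13)
(0.047 − 0.211)·S13 = 0.211×1890 − 720.09 = -321.3
S13 = -321.3 / -0.164 = 1959.1 t/h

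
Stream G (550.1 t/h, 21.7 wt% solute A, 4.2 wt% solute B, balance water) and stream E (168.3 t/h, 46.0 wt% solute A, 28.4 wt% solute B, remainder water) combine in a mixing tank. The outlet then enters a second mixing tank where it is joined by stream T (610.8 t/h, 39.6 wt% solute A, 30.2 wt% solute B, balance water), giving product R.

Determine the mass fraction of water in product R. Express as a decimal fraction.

0.478

Overall, product flow = 1329.2 t/h.
water in = 550.1×0.741 + 168.3×0.256 + 610.8×0.302 = 635.17 t/h.
water fraction in R = 0.478.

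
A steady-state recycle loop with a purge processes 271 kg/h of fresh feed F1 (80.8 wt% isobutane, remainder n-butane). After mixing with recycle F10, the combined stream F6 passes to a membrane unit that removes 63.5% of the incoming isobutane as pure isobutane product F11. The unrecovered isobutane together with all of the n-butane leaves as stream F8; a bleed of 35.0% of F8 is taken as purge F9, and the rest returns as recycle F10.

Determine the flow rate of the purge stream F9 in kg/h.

88.71 kg/h

n-butane enters only via F1 and leaves only via the purge: 271×0.192 = 0.350×(n-butane in F8), and the membrane unit passes all n-butane, so n-butane in F6 = n-butane in F8 = 148.66 kg/h.
isobutane in F6: m_A = 271×0.808 + (1−0.350)·(1−0.635)·m_A, so m_A = 218.97/0.7628 = 287.08 kg/h.
F8 = (1−0.635)×287.08 + 148.66 = 253.45 kg/h.
Purge F9 = 0.350×253.45 = 88.706 kg/h.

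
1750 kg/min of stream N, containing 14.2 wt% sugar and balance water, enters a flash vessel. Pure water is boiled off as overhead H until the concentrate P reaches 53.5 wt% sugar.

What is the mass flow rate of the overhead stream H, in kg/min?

sugar is conserved: 1750×0.142 = 248.5 kg/min all reports to the concentrate.
Concentrate = 248.5/(target fraction) = 464.49 kg/min.
Overhead = 1750 − 464.49 = 1285.5 kg/min.

1286 kg/min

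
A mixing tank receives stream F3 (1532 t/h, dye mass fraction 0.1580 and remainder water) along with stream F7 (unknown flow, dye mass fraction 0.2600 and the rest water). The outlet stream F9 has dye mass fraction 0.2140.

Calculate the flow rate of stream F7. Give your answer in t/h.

Let F7 be the unknown flow. Total out = 1532 + F7.
dye balance: 242.06 + 0.260·F7 = 0.214·(1532 + F7)
(0.260 − 0.214)·F7 = 0.214×1532 − 242.06 = 85.792
F7 = 85.792 / 0.046 = 1865 t/h

1865 t/h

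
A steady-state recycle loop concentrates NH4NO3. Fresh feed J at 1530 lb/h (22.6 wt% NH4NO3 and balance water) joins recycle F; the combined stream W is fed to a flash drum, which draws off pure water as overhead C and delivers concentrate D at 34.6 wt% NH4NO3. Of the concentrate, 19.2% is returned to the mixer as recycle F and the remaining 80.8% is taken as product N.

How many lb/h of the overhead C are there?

Overall NH4NO3 balance (none leaves overhead): NH4NO3 in fresh feed = NH4NO3 in product, i.e. 1530×0.226 = (1−0.192)·D·0.346.
D = 345.78/(0.346×0.808) = 1236.8 lb/h.
Recycle F = 0.192×1236.8 = 237.47 lb/h.
Combined feed W = 1530 + 237.47 = 1767.5 lb/h.
Overhead C = W − D = 1767.5 − 1236.8 = 530.64 lb/h.

530.6 lb/h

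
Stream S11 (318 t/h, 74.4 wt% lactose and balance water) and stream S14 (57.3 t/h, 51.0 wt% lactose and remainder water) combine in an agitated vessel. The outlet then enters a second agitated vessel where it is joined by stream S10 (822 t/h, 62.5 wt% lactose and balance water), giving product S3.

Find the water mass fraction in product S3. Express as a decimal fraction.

Overall, product flow = 1197.3 t/h.
water in = 318×0.256 + 57.3×0.490 + 822×0.375 = 417.74 t/h.
water fraction in S3 = 0.349.

0.349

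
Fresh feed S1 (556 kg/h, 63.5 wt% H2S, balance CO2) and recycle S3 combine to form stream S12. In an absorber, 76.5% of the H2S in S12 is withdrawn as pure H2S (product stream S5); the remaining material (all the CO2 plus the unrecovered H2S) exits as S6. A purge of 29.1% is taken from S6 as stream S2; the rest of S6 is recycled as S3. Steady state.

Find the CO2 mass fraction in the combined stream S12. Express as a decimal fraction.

0.622

CO2 enters only via S1 and leaves only via the purge: 556×0.365 = 0.291×(CO2 in S6), and the absorber passes all CO2, so CO2 in S12 = CO2 in S6 = 697.39 kg/h.
H2S in S12: m_A = 556×0.635 + (1−0.291)·(1−0.765)·m_A, so m_A = 353.06/0.8334 = 423.65 kg/h.
S12 = 423.65 + 697.39 = 1121 kg/h.
CO2 fraction in S12 = 697.39/1121 = 0.622.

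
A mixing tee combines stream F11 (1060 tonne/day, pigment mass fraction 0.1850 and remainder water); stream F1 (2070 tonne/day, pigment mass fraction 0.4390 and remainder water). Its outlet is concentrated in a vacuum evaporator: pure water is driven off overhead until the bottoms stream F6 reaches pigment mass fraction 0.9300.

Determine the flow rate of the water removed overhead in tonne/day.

pigment entering = 1060×0.185 + 2070×0.439 = 1104.8 tonne/day.
All pigment reports to F6, so F6 = 1104.8/0.930 = 1188 tonne/day.
Total feed = 3130 tonne/day; overhead = 3130 − 1188 = 1942 tonne/day.

1942 tonne/day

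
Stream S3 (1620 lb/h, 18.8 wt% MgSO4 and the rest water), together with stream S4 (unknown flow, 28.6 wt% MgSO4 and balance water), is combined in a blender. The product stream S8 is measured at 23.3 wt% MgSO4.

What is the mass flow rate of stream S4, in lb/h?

1375 lb/h

Let S4 be the unknown flow. Total out = 1620 + S4.
MgSO4 balance: 304.56 + 0.286·S4 = 0.233·(1620 + S4)
(0.286 − 0.233)·S4 = 0.233×1620 − 304.56 = 72.9
S4 = 72.9 / 0.053 = 1375.5 lb/h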